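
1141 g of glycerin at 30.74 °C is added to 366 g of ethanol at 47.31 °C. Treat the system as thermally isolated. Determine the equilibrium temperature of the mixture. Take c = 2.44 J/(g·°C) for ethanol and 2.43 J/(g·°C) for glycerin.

Heat gained plus heat lost sum to zero:
366×2.44×(T − 47.31) + 1141×2.43×(T − 30.74) = 0
3665.7 T = 127480
T ≈ 34.78 °C

T_f ≈ 34.8 °C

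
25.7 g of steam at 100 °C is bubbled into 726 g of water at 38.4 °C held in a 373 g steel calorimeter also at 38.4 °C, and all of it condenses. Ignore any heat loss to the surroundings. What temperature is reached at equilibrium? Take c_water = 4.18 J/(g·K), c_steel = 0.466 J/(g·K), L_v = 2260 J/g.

T_f ≈ 57.9 °C

Energy conservation, ΣQ = 0:
latent heat released on condensation: 25.7×2260 = 58082; condensate cools 100→T: 25.7×4.18×(T − 100) = 107.43(T − 100); original water: 3034.7(T − 38.4); cup: 173.82(T − 38.4)
3315.9 T = 58082 + 10743 + 123206 = 192031
T ≈ 57.91 °C (< 100 °C, so full condensation is consistent).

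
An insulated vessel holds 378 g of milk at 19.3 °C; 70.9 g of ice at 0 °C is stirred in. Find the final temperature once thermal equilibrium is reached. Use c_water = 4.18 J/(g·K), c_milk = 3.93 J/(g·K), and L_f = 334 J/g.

Let T be the final temperature. ΣQ_i = 0:
latent heat to melt: 70.9×334 = 23681; meltwater 0→T: 70.9×4.18×T = 296.36 T; milk: 1485.5(T − 19.3)
1781.9 T = 28671 − 23681 = 4990.3
T ≈ 2.80 °C — above 0 °C, consistent with complete melting.

T_f ≈ 2.8 °C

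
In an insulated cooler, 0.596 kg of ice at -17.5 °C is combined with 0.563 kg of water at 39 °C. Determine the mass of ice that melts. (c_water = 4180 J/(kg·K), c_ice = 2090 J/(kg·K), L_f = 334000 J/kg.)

m_melted ≈ 0.21 kg

Heat available from the water dropping to 0 °C: 0.563×4180×39 = 91780 J.
Of that, 0.596×2090×17.5 = 21799 J goes to bring the ice to 0 °C, leaving 69982 J.
Melting all 0.596 kg of ice would need 0.596×334000 = 199064 J.
That's not enough to melt it all — equilibrium is at 0 °C with ice remaining.
m_melt = 69982 / L_f = 0.2095 kg.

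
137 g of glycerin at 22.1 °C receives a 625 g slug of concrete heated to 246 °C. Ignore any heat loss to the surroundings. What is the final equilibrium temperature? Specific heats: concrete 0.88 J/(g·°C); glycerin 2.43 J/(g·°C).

T_f ≈ 161.6 °C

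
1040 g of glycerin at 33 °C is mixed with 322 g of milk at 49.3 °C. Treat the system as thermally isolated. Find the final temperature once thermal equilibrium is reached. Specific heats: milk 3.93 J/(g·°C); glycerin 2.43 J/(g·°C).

With ΣQ=0 the equilibrium temperature is the m·c-weighted mean:
T_f = (1265.5*49.3 + 2527.2*33) / (1265.5 + 2527.2)
    = 145785 / 3792.7 ≈ 38.44 °C

T_f ≈ 38.4 °C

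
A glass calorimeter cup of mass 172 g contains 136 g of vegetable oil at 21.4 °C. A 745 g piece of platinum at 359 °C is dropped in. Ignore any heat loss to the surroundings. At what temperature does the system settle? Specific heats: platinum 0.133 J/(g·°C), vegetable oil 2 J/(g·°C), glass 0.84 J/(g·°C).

Conservation of energy gives ΣQ = 0:
745*0.133*(T − 359) + 136*2*(T − 21.4) + 172*0.84*(T − 21.4) = 0
(99.09 + 272 + 144.48) T = 99.09*359 + 272*21.4 + 144.48*21.4
T = 44484/515.57 ≈ 86.28 °C

T_f ≈ 86.3 °C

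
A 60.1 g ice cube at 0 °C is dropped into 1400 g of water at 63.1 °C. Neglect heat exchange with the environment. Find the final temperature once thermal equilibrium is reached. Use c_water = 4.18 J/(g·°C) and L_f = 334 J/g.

T_f ≈ 57.2 °C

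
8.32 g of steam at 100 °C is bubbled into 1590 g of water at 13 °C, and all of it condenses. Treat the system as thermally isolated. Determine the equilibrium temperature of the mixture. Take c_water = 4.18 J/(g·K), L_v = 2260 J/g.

Conservation of energy gives ΣQ = 0:
condense steam: −8.32·2260 = −18803; condensed water 100 °C→T: 34.78(T − 100); original water: 6646.2(T − 13)
6681 T = 18803 + 3477.8 + 86401 = 108682
T ≈ 16.27 °C (< 100 °C, so full condensation is consistent).

T_f ≈ 16.3 °C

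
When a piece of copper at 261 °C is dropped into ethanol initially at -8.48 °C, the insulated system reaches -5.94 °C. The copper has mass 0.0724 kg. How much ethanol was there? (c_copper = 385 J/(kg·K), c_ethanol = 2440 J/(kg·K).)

|Q_copper| = |Q_ethanol|:
0.0724×385×(261 − -5.94) = m×2440×(-5.94 − (-8.48))
6197.6 m = 7440.7  ⇒  m ≈ 1.201 kg

m ≈ 1.2 kg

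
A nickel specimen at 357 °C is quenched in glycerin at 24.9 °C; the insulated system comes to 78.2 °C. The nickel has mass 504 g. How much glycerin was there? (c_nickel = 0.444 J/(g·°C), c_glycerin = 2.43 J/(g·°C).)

Let T be the final temperature. ΣQ_i = 0:
504·0.444·(78.2 − 357) + m·2.43·(78.2 − 24.9) = 0
129.52 m = 62389
m = 62389/129.52 ≈ 481.7 g

m ≈ 482 g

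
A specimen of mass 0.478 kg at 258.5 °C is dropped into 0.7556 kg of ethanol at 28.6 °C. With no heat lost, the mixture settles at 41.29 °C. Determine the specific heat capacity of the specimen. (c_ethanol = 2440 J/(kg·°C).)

c ≈ 225 J/(kg·°C)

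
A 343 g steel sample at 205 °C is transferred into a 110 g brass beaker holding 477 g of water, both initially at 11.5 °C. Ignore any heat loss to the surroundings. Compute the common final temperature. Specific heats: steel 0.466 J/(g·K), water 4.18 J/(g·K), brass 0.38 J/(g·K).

Let T be the final temperature. ΣQ_i = 0:
343·0.466·(T − 205) + 477·4.18·(T − 11.5) + 110·0.38·(T − 11.5) = 0
2195.5 T = 56177
T = 56177/2195.5 ≈ 25.59 °C

T_f ≈ 25.6 °C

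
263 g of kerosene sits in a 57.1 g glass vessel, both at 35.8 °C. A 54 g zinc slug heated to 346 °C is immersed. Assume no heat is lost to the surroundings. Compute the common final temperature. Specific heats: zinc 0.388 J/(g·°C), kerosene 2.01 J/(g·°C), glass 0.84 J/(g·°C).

Setting the total heat transfer to zero:
54*0.388*(T − 346) + 263*2.01*(T − 35.8) + 57.1*0.84*(T − 35.8) = 0
(20.95 + 528.63 + 47.96) T = 20.95*346 + 528.63*35.8 + 47.96*35.8
T = 27891 / 597.55 = 46.7 °C

T_f ≈ 46.7 °C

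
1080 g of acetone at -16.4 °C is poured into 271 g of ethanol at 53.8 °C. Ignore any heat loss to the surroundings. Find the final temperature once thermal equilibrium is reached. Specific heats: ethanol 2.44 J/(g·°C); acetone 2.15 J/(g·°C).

Heat lost by the ethanol equals heat gained by the acetone:
271·2.44·(53.8 − T) = 1080·2.15·(T − (-16.4))
661.24(53.8 − T) = 2322(T − (-16.4))
2983.2 T = -2506.1  ⇒  T ≈ -0.84 °C

T_f ≈ -0.8 °C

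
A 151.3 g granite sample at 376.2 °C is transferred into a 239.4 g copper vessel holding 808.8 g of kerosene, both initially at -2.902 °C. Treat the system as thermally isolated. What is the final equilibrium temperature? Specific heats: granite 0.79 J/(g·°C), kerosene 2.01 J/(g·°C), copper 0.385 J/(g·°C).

Energy conservation, ΣQ = 0:
151.3×0.79×(T − 376.2) + 808.8×2.01×(T − (-2.902)) + 239.4×0.385×(T − (-2.902)) = 0
119.53(T − 376.2) + 1625.7(T − (-2.902)) + 92.17(T − (-2.902)) = 0
1837.4 T = 39981
T = 39981/1837.4 ≈ 21.76 °C

T_f ≈ 21.8 °C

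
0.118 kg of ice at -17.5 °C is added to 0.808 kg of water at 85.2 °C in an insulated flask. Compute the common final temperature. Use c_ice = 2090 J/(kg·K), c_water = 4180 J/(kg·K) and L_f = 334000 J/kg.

T_f ≈ 63.0 °C

Conservation of energy gives ΣQ = 0:
warm ice to 0 °C: 0.118×2090×(0 − (-17.5)) = 4315.8; fusion: m_ice L_f = 0.118×334000 = 39412; warm the meltwater: 493.24 T; water cools: 0.808×4180×(T − 85.2) = 3377.4(T − 85.2)
3870.7 T = 287758 − 43728 = 244030
T ≈ 63.05 °C. Since T > 0 °C, the all-ice-melts assumption holds.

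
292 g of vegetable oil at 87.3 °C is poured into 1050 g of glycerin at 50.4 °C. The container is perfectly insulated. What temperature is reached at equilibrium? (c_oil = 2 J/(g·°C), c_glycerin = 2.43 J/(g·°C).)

T_f = Σ m_i c_i T_i / Σ m_i c_i:
T_f = (584×87.3 + 2551.5×50.4) / (584 + 2551.5)
    = 179579 / 3135.5 ≈ 57.27 °C

T_f ≈ 57.3 °C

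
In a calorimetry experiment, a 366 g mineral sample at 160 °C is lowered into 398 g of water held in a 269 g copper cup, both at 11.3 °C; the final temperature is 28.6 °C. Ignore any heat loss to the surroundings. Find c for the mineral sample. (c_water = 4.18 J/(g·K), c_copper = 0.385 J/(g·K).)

Net heat exchanged in the isolated system is zero:
366×c×(28.6 − 160) + 398×4.18×(28.6 − 11.3) + 269×0.385×(28.6 − 11.3) = 0
-48092 c = -30573
c = -30573/-48092 ≈ 0.6357 J/(g·K)

c ≈ 0.636 J/(g·K)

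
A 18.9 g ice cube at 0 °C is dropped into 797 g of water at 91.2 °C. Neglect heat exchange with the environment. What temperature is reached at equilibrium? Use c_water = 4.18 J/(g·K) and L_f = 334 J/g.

Let T be the final temperature. ΣQ_i = 0:
melt ice: 18.9·334 = 6312.6
  warm the meltwater: 79 T
  water: 3331.5(T − 91.2)
3410.5 T = 303829 − 6312.6 = 297517
T ≈ 87.24 °C — above 0 °C, consistent with complete melting.

T_f ≈ 87.2 °C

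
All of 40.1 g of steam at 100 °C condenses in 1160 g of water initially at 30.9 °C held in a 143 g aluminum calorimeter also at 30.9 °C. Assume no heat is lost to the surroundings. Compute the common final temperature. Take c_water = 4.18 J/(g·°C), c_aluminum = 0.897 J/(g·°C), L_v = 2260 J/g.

Net heat exchanged in the isolated system is zero:
steam→water at 100 °C releases m L_v = 40.1×2260 = 90626; condensed water 100 °C→T: 167.62(T − 100); original water: 4848.8(T − 30.9); cup: 128.27(T − 30.9)
5144.7 T = 90626 + 16762 + 153791 = 261179
T ≈ 50.77 °C, under the boiling point, so the assumption holds.

T_f ≈ 50.8 °C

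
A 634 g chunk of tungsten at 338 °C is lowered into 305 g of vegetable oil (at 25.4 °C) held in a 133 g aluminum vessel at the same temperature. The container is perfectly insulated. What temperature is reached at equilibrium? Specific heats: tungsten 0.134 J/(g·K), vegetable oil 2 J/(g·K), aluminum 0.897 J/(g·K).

T_f ≈ 58.0 °C

Taking heat into each body as positive, Σ m c ΔT = 0:
634*0.134*(T − 338) + 305*2*(T − 25.4) + 133*0.897*(T − 25.4) = 0
84.96(T − 338) + 610(T − 25.4) + 119.3(T − 25.4) = 0
814.26 T = 47239
T = 47239 / 814.26 = 58 °C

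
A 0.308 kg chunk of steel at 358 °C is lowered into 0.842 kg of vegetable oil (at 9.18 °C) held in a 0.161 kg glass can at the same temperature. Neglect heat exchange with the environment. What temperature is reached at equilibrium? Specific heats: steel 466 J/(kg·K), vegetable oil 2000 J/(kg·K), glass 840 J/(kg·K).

T_f ≈ 34.7 °C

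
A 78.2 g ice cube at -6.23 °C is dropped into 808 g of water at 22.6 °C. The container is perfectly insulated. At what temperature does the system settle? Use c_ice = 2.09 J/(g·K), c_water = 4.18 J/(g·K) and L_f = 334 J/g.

T_f ≈ 13.3 °C

Energy balance with sensible and latent terms:
ice -6.23→0 °C: 78.2×2.09×6.23 = 1018.2
  fusion: m_ice L_f = 78.2×334 = 26119
  meltwater 0→T: 78.2×4.18×T = 326.88 T
  water cools: 808×4.18×(T − 22.6) = 3377.4(T − 22.6)
3704.3 T = 76330 − 27137 = 49193
T ≈ 13.28 °C (positive, so assuming full melt was valid).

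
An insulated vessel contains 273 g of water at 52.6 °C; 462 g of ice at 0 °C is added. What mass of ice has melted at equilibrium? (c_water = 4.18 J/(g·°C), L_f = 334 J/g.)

Heat available from the water dropping to 0 °C: 273·4.18·52.6 = 60024 J.
Fully melting the ice requires m_ice L_f = 462·334 = 154308 J.
60024 J < 154308 J, so only part of the ice melts and the system sits at 0 °C.
Mass melted = 60024/334 ≈ 179.7 g.

m_melted ≈ 180 g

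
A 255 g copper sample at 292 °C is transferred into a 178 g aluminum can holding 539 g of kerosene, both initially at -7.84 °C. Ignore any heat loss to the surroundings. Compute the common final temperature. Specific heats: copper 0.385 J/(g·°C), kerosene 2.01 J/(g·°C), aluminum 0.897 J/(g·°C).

T_f ≈ 14.1 °C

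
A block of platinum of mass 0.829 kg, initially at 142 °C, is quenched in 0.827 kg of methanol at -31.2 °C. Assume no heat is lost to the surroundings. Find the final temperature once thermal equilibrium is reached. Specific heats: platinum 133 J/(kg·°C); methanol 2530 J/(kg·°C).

T_f ≈ -22.5 °C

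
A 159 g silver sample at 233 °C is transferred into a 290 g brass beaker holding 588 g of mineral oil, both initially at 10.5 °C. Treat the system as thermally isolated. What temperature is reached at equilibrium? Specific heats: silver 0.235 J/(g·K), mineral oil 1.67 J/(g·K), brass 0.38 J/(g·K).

Taking heat into each body as positive, Σ m c ΔT = 0:
159×0.235×(T − 233) + 588×1.67×(T − 10.5) + 290×0.38×(T − 10.5) = 0
1129.5 T = 20174
T ≈ 17.86 °C

T_f ≈ 17.9 °C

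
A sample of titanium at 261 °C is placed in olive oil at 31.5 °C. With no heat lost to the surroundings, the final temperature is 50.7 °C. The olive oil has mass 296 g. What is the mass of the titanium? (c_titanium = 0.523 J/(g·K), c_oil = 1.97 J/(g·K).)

m ≈ 102 g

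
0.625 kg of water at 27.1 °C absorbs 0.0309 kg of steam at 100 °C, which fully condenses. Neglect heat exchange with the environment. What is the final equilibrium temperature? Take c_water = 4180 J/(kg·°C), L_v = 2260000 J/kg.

T_f ≈ 56.0 °C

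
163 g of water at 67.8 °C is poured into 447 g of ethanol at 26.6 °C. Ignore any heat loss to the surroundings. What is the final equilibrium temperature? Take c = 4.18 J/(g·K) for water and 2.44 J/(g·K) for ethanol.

T_f ≈ 42.4 °C

Heat gained plus heat lost sum to zero:
163·4.18·(T − 67.8) + 447·2.44·(T − 26.6) = 0
681.34(T − 67.8) + 1090.7(T − 26.6) = 0
1772 T = 75207
T ≈ 42.44 °C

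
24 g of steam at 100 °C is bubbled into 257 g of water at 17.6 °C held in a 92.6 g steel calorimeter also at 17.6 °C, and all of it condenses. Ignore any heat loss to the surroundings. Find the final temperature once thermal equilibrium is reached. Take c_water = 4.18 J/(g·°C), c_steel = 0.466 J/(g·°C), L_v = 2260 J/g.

Taking heat into each body as positive, Σ m c ΔT = 0:
condense steam: −24·2260 = −54240; condensate cools 100→T: 24·4.18·(T − 100) = 100.32(T − 100); original water: 1074.3(T − 17.6); cup: 43.15(T − 17.6)
1217.7 T = 54240 + 10032 + 19666 = 83938
T ≈ 68.93 °C, under the boiling point, so the assumption holds.

T_f ≈ 68.9 °C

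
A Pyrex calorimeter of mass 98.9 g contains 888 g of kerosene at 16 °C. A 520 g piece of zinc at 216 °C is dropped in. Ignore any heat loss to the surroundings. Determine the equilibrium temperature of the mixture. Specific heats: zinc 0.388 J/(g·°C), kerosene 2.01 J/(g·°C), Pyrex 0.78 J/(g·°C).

Let T be the final temperature. ΣQ_i = 0:
520×0.388×(T − 216) + 888×2.01×(T − 16) + 98.9×0.78×(T − 16) = 0
(201.76 + 1784.9 + 77.14) T = 201.76×216 + 1784.9×16 + 77.14×16
T = 73373/2063.8 ≈ 35.55 °C

T_f ≈ 35.6 °C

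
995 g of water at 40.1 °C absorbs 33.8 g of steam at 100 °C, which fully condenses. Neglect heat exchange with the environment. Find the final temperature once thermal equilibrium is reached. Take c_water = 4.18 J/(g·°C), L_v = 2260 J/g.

T_f ≈ 59.8 °C

Let T be the final temperature. ΣQ_i = 0:
steam→water at 100 °C releases m L_v = 33.8×2260 = 76388
  condensate cools 100→T: 33.8×4.18×(T − 100) = 141.28(T − 100)
  original water: 4159.1(T − 40.1)
4300.4 T = 76388 + 14128 + 166780 = 257296
T ≈ 59.83 °C — below 100 °C, confirming all the steam condensed.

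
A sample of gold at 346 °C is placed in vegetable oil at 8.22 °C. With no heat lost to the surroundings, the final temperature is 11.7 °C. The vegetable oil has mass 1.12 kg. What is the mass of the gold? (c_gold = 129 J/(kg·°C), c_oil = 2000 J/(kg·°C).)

m ≈ 0.181 kg

Energy conservation, ΣQ = 0:
m·129·(11.7 − 346) + 1.12·2000·(11.7 − 8.22) = 0
-43125 m = -7795.2
m = -7795.2/-43125 ≈ 0.1808 kg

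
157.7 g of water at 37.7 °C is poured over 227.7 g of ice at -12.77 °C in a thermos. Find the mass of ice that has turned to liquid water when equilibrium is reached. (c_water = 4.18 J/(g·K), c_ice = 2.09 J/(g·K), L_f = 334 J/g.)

m_melted ≈ 56.2 g

Cooling the water to 0 °C releases 157.7·4.18·37.7 = 24851 J.
Of that, 227.7·2.09·12.77 = 6077.2 J goes to bring the ice to 0 °C, leaving 18774 J.
Fully melting the ice requires m_ice L_f = 227.7·334 = 76052 J.
Since 18774 < 76052 J, not all the ice melts; equilibrium is at 0 °C.
Mass melted = 18774/334 ≈ 56.21 g.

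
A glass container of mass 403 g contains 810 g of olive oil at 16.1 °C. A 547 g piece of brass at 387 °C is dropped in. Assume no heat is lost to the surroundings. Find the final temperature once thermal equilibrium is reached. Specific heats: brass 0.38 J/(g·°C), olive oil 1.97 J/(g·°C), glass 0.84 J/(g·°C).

T_f ≈ 52.1 °C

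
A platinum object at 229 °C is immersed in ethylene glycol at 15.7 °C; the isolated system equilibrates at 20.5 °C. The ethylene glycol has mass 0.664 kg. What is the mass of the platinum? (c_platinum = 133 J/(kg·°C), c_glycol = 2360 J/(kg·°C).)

m ≈ 0.271 kg

Heat lost by the platinum = heat gained by the glycol:
m·133·(229 − 20.5) = 0.664·2360·(20.5 − 15.7)
27730 m = 7521.8  ⇒  m ≈ 0.2712 kg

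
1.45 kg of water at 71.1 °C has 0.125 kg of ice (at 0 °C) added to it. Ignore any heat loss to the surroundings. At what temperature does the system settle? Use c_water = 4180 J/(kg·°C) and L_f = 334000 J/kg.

T_f ≈ 59.1 °C

Conservation of energy gives ΣQ = 0:
fusion: m_ice L_f = 0.125×334000 = 41750; meltwater 0→T: 0.125×4180×T = 522.5 T; water cools: 1.45×4180×(T − 71.1) = 6061(T − 71.1)
6583.5 T = 430937 − 41750 = 389187
T ≈ 59.12 °C — above 0 °C, consistent with complete melting.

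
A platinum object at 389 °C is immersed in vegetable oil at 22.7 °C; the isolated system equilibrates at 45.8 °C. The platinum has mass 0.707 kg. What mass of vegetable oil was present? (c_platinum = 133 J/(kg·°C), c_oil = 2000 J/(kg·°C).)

m ≈ 0.699 kg

Energy conservation, ΣQ = 0:
0.707·133·(45.8 − 389) + m·2000·(45.8 − 22.7) = 0
46200 m = 32271
m = 32271/46200 ≈ 0.6985 kg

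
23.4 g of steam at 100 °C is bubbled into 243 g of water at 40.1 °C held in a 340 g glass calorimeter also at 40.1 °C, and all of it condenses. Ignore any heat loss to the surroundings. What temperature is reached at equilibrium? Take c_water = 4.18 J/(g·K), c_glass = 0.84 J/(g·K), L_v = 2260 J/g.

Let T be the final temperature. ΣQ_i = 0:
steam→water at 100 °C releases m L_v = 23.4×2260 = 52884; condensate cools 100→T: 23.4×4.18×(T − 100) = 97.81(T − 100); original water: 1015.7(T − 40.1); cup: 285.6(T − 40.1)
1399.2 T = 52884 + 9781.2 + 52184 = 114849
T ≈ 82.08 °C — below 100 °C, confirming all the steam condensed.

T_f ≈ 82.1 °C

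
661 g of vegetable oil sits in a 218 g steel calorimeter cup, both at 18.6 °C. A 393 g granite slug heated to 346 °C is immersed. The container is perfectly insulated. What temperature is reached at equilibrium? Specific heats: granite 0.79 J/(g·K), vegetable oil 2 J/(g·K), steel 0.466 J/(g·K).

T_f ≈ 77.2 °C

Heat gained plus heat lost sum to zero:
393×0.79×(T − 346) + 661×2×(T − 18.6) + 218×0.466×(T − 18.6) = 0
310.47(T − 346) + 1322(T − 18.6) + 101.59(T − 18.6) = 0
(310.47 + 1322 + 101.59) T = 310.47×346 + 1322×18.6 + 101.59×18.6
T = 133901/1734.1 ≈ 77.22 °C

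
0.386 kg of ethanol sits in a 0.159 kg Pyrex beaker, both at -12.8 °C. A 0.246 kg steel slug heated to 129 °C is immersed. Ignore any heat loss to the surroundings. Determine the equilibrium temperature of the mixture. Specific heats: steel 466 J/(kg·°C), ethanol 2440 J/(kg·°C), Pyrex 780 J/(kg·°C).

T_f ≈ 1.0 °C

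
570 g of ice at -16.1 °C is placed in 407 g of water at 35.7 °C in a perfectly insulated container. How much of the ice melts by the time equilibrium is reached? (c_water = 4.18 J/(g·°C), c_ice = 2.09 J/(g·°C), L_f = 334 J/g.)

Water can give up m c ΔT = 407×4.18×35.7 = 60735 J before reaching 0 °C.
Warming the ice to 0 °C takes 570×2.09×16.1 = 19180 J, leaving 41555 J for melting.
Melting all 570 g of ice would need 570×334 = 190380 J.
That's not enough to melt it all — equilibrium is at 0 °C with ice remaining.
m_melted×334 = 41555  ⇒  m_melted ≈ 124.4 g.

m_melted ≈ 124 g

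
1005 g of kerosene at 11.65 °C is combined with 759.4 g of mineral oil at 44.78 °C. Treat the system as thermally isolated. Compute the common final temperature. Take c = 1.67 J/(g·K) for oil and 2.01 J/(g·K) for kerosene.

T_f ≈ 24.4 °C

T_f = Σ m_i c_i T_i / Σ m_i c_i:
T_f = (1268.2×44.78 + 2020×11.65) / (1268.2 + 2020)
    = 80323 / 3288.2 ≈ 24.43 °C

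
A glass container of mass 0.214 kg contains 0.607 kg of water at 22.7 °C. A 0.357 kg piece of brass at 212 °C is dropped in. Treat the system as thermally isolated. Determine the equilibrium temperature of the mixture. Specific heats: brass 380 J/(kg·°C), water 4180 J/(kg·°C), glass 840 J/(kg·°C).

Heat gained plus heat lost sum to zero:
0.357·380·(T − 212) + 0.607·4180·(T − 22.7) + 0.214·840·(T − 22.7) = 0
2852.7 T = 90436
T = 90436 / 2852.7 = 31.7 °C

T_f ≈ 31.7 °C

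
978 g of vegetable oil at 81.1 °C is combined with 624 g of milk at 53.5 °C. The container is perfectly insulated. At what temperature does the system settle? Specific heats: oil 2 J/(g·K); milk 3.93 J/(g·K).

Conservation of energy gives ΣQ = 0:
978·2·(T − 81.1) + 624·3.93·(T − 53.5) = 0
1956(T − 81.1) + 2452.3(T − 53.5) = 0
(1956 + 2452.3) T = 1956·81.1 + 2452.3·53.5
T ≈ 65.75 °C

T_f ≈ 65.7 °C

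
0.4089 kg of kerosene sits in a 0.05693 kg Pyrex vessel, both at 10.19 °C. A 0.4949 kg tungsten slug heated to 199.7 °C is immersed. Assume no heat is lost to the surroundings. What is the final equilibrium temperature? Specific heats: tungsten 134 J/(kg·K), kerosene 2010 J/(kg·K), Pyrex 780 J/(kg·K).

T_f ≈ 23.7 °C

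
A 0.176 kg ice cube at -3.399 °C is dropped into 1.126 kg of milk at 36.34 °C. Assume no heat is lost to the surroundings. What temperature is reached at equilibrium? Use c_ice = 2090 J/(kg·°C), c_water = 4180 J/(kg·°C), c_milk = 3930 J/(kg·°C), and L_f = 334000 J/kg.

T_f ≈ 19.5 °C

Heat gained plus heat lost sum to zero:
warm ice to 0 °C: 0.176·2090·(0 − (-3.399)) = 1250.3; melt ice: 0.176·334000 = 58784; warm the meltwater: 735.68 T; milk cools: 1.126·3930·(T − 36.34) = 4425.2(T − 36.34)
5160.9 T = 160811 − 60034 = 100777
T ≈ 19.53 °C. Since T > 0 °C, the all-ice-melts assumption holds.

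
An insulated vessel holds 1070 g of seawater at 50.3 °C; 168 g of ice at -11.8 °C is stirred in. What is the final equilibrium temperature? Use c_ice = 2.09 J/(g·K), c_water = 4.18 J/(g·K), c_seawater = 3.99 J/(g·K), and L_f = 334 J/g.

T_f ≈ 31.1 °C

Let T be the final temperature. ΣQ_i = 0:
ice -11.8→0 °C: 168×2.09×11.8 = 4143.2
  fusion: m_ice L_f = 168×334 = 56112
  meltwater 0→T: 168×4.18×T = 702.24 T
  seawater: 4269.3(T − 50.3)
4971.5 T = 214746 − 60255 = 154491
T ≈ 31.07 °C — above 0 °C, consistent with complete melting.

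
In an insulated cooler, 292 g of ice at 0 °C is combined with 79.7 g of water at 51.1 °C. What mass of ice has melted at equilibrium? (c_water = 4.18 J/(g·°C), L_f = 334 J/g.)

m_melted ≈ 51 g

Water can give up m c ΔT = 79.7×4.18×51.1 = 17024 J before reaching 0 °C.
Melting all 292 g of ice would need 292×334 = 97528 J.
That's not enough to melt it all — equilibrium is at 0 °C with ice remaining.
Mass melted = 17024/334 ≈ 50.97 g.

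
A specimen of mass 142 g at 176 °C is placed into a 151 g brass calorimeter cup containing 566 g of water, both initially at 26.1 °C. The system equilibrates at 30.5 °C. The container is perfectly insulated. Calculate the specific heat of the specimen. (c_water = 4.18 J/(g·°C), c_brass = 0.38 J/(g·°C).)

c ≈ 0.516 J/(g·°C)

Conservation of energy gives ΣQ = 0:
142×c×(30.5 − 176) + 566×4.18×(30.5 − 26.1) + 151×0.38×(30.5 − 26.1) = 0
-20661 c = -10662
c = -10662/-20661 ≈ 0.5161 J/(g·°C)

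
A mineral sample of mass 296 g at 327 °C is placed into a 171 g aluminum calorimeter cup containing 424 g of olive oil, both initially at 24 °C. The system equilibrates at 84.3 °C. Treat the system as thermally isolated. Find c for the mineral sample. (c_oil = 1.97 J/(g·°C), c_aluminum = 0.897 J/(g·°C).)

Energy conservation, ΣQ = 0:
296×c×(84.3 − 327) + 424×1.97×(84.3 − 24) + 171×0.897×(84.3 − 24) = 0
-71839 c = -59617
c = -59617/-71839 ≈ 0.8299 J/(g·°C)

c ≈ 0.83 J/(g·°C)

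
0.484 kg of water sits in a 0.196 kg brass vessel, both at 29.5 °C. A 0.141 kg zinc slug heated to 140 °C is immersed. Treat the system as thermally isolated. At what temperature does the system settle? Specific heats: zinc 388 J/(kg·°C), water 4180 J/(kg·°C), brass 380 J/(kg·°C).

T_f ≈ 32.3 °C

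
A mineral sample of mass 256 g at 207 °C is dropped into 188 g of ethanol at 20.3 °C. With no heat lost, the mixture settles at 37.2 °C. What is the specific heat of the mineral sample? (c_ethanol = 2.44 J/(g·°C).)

Heat gained plus heat lost sum to zero:
256·c·(37.2 − 207) + 188·2.44·(37.2 − 20.3) = 0
-43469 c = -7752.4
c = -7752.4/-43469 ≈ 0.1783 J/(g·°C)

c ≈ 0.178 J/(g·°C)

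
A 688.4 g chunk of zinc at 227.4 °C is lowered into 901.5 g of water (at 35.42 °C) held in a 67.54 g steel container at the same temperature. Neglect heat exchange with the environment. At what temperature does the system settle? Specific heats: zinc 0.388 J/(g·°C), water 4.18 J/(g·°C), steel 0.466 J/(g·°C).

T_f ≈ 48.0 °C

Taking heat into each body as positive, Σ m c ΔT = 0:
688.4·0.388·(T − 227.4) + 901.5·4.18·(T − 35.42) + 67.54·0.466·(T − 35.42) = 0
267.1(T − 227.4) + 3768.3(T − 35.42) + 31.47(T − 35.42) = 0
(267.1 + 3768.3 + 31.47) T = 267.1·227.4 + 3768.3·35.42 + 31.47·35.42
T = 195325 / 4066.8 = 48 °C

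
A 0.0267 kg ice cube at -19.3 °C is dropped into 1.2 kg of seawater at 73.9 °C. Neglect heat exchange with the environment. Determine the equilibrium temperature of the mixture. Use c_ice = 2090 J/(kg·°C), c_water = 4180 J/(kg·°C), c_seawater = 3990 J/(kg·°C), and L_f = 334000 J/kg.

T_f ≈ 70.2 °C

Setting the total heat transfer to zero:
warm ice to 0 °C: 0.0267×2090×(0 − (-19.3)) = 1077
  melt ice: 0.0267×334000 = 8917.8
  meltwater 0→T: 0.0267×4180×T = 111.61 T
  seawater: 4788(T − 73.9)
4899.6 T = 353833 − 9994.8 = 343838
T ≈ 70.18 °C (positive, so assuming full melt was valid).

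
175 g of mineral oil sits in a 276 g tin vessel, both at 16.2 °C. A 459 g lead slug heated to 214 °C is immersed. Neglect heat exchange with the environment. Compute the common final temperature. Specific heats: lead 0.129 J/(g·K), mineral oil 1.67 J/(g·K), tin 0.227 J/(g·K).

Conservation of energy gives ΣQ = 0:
459*0.129*(T − 214) + 175*1.67*(T − 16.2) + 276*0.227*(T − 16.2) = 0
414.11 T = 18421
T ≈ 44.48 °C

T_f ≈ 44.5 °C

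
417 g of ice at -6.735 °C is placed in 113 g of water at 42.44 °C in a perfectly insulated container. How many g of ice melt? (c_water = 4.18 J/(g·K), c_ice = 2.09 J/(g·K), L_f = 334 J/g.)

Heat available from the water dropping to 0 °C: 113×4.18×42.44 = 20046 J.
Warming the ice to 0 °C takes 417×2.09×6.735 = 5869.8 J, leaving 14176 J for melting.
Fully melting the ice requires m_ice L_f = 417×334 = 139278 J.
14176 J < 139278 J, so only part of the ice melts and the system sits at 0 °C.
m_melted×334 = 14176  ⇒  m_melted ≈ 42.44 g.

m_melted ≈ 42.4 g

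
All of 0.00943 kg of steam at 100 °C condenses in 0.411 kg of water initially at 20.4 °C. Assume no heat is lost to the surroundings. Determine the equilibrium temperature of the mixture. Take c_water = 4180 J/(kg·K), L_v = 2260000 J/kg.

Setting the total heat transfer to zero:
condense steam: −0.00943·2260000 = −21312
  condensed water 100 °C→T: 39.42(T − 100)
  water warms: 0.411·4180·(T − 20.4) = 1718(T − 20.4)
1757.4 T = 21312 + 3941.7 + 35047 = 60300
T ≈ 34.31 °C (< 100 °C, so full condensation is consistent).

T_f ≈ 34.3 °C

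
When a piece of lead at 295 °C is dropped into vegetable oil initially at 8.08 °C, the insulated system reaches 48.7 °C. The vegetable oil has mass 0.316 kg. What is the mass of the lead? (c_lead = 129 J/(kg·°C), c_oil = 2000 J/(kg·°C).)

Taking heat into each body as positive, Σ m c ΔT = 0:
m·129·(48.7 − 295) + 0.316·2000·(48.7 − 8.08) = 0
-31773 m = -25672
m = -25672/-31773 ≈ 0.808 kg

m ≈ 0.808 kg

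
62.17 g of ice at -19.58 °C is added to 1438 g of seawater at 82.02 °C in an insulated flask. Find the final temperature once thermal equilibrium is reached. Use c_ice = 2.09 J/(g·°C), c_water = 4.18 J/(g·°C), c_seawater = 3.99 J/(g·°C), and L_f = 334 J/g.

Taking heat into each body as positive, Σ m c ΔT = 0:
ice -19.58→0 °C: 62.17·2.09·19.58 = 2544.1
  melt ice: 62.17·334 = 20765
  meltwater 0→T: 62.17·4.18·T = 259.87 T
  seawater cools: 1438·3.99·(T − 82.02) = 5737.6(T − 82.02)
5997.5 T = 470600 − 23309 = 447291
T ≈ 74.58 °C (positive, so assuming full melt was valid).

T_f ≈ 74.6 °C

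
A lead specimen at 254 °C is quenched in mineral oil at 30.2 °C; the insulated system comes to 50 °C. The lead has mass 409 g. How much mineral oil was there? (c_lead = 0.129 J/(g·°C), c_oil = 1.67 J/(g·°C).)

m ≈ 326 g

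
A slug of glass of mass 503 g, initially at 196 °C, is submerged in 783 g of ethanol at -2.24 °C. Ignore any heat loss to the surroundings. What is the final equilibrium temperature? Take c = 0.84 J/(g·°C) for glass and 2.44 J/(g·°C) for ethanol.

T_f ≈ 33.7 °C

T_f is the heat-capacity-weighted average of the initial temperatures:
T_f = (422.52*196 + 1910.5*(-2.24)) / (422.52 + 1910.5)
    = 78534 / 2333 ≈ 33.66 °C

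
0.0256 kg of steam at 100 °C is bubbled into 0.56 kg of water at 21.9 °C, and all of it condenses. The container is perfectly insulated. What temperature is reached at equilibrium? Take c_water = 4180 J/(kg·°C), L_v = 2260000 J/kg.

T_f ≈ 49.0 °C

Energy balance with sensible and latent terms:
condense steam: −0.0256·2260000 = −57856
  condensed water 100 °C→T: 107.01(T − 100)
  original water: 2340.8(T − 21.9)
2447.8 T = 57856 + 10701 + 51264 = 119820
T ≈ 48.95 °C — below 100 °C, confirming all the steam condensed.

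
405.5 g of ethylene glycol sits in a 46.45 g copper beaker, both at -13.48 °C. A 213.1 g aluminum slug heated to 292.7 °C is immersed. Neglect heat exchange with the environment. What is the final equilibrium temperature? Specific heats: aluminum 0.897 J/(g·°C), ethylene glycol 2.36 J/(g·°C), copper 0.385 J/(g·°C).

T_f ≈ 36.7 °C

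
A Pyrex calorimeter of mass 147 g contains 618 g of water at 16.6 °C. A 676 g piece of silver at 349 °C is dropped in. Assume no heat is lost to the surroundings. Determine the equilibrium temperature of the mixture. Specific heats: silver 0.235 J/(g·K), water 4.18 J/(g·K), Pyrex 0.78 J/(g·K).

T_f ≈ 35.1 °C

Setting the total heat transfer to zero:
676·0.235·(T − 349) + 618·4.18·(T − 16.6) + 147·0.78·(T − 16.6) = 0
2856.8 T = 100227
T = 100227 / 2856.8 = 35.1 °C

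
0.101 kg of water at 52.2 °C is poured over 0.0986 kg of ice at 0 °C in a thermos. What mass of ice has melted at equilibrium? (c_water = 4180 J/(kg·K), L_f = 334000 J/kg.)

Water can give up m c ΔT = 0.101×4180×52.2 = 22038 J before reaching 0 °C.
Fully melting the ice requires m_ice L_f = 0.0986×334000 = 32932 J.
22038 J < 32932 J, so only part of the ice melts and the system sits at 0 °C.
m_melted×334000 = 22038  ⇒  m_melted ≈ 0.06598 kg.

m_melted ≈ 0.066 kg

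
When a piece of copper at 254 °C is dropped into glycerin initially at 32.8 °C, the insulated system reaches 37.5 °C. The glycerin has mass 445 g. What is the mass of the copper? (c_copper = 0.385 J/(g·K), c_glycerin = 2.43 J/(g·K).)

m ≈ 61 g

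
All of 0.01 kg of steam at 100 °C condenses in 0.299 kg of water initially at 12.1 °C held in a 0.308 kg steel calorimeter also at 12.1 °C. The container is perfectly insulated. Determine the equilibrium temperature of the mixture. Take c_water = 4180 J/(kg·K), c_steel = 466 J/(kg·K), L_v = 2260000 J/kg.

T_f ≈ 30.4 °C

Conservation of energy gives ΣQ = 0:
steam→water at 100 °C releases m L_v = 0.01·2260000 = 22600
  condensate cools 100→T: 0.01·4180·(T − 100) = 41.8(T − 100)
  original water: 1249.8(T − 12.1)
  cup: 143.53(T − 12.1)
1435.1 T = 22600 + 4180 + 16860 = 43640
T ≈ 30.41 °C, under the boiling point, so the assumption holds.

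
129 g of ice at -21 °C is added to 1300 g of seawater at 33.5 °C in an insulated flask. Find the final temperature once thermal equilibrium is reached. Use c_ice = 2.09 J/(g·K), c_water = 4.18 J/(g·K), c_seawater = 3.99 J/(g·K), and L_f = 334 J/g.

T_f ≈ 21.8 °C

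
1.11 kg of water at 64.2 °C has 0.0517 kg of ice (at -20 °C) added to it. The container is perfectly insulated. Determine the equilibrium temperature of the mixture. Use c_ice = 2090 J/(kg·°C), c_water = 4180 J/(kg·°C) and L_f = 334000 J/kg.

T_f ≈ 57.3 °C

Sum of m c ΔT and latent-heat terms is zero:
warm ice to 0 °C: 0.0517·2090·(0 − (-20)) = 2161.1; latent heat to melt: 0.0517·334000 = 17268; meltwater 0→T: 0.0517·4180·T = 216.11 T; water cools: 1.11·4180·(T − 64.2) = 4639.8(T − 64.2)
4855.9 T = 297875 − 19429 = 278446
T ≈ 57.34 °C. Since T > 0 °C, the all-ice-melts assumption holds.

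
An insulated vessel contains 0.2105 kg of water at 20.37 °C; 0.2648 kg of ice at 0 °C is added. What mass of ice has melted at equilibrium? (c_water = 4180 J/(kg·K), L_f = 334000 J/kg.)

Heat available from the water dropping to 0 °C: 0.2105·4180·20.37 = 17923 J.
To melt every bit of ice: 0.2648·334000 = 88443 J.
17923 J < 88443 J, so only part of the ice melts and the system sits at 0 °C.
m_melt = 17923 / L_f = 0.05366 kg.

m_melted ≈ 0.0537 kg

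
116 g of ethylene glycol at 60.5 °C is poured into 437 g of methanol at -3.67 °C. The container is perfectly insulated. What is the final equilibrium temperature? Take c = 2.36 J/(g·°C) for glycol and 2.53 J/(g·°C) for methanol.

T_f ≈ 9.1 °C

Energy conservation, ΣQ = 0:
116×2.36×(T − 60.5) + 437×2.53×(T − (-3.67)) = 0
(273.76 + 1105.6) T = 273.76×60.5 + 1105.6×(-3.67)
T = 12505 / 1379.4 = 9.07 °C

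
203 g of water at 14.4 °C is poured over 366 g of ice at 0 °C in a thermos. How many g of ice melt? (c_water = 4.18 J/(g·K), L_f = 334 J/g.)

Cooling the water to 0 °C releases 203·4.18·14.4 = 12219 J.
To melt every bit of ice: 366·334 = 122244 J.
12219 J < 122244 J, so only part of the ice melts and the system sits at 0 °C.
m_melt = 12219 / L_f = 36.58 g.

m_melted ≈ 36.6 g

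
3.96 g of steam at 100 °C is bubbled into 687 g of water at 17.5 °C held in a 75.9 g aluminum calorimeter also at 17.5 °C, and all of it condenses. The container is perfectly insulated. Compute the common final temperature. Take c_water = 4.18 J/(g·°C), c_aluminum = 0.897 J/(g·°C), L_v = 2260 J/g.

T_f ≈ 21.0 °C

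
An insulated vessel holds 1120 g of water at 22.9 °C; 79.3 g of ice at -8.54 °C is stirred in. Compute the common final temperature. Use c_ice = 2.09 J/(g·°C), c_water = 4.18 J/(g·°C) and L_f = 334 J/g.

Net heat exchanged in the isolated system is zero:
warm ice to 0 °C: 79.3×2.09×(0 − (-8.54)) = 1415.4
  melt ice: 79.3×334 = 26486
  meltwater 0→T: 79.3×4.18×T = 331.47 T
  water cools: 1120×4.18×(T − 22.9) = 4681.6(T − 22.9)
5013.1 T = 107209 − 27902 = 79307
T ≈ 15.82 °C — above 0 °C, consistent with complete melting.

T_f ≈ 15.8 °C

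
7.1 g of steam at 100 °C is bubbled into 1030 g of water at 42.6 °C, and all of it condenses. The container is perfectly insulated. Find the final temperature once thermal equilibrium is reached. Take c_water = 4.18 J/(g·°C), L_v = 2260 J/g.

T_f ≈ 46.7 °C

Let T be the final temperature. ΣQ_i = 0:
latent heat released on condensation: 7.1×2260 = 16046; condensed water 100 °C→T: 29.68(T − 100); original water: 4305.4(T − 42.6)
4335.1 T = 16046 + 2967.8 + 183410 = 202424
T ≈ 46.69 °C — below 100 °C, confirming all the steam condensed.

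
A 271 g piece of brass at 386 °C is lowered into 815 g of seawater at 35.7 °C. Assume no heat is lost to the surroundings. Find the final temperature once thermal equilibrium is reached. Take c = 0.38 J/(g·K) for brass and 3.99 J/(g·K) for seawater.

T_f ≈ 46.5 °C

T_f is the heat-capacity-weighted average of the initial temperatures:
T_f = (102.98×386 + 3251.9×35.7) / (102.98 + 3251.9)
    = 155841 / 3354.8 ≈ 46.45 °C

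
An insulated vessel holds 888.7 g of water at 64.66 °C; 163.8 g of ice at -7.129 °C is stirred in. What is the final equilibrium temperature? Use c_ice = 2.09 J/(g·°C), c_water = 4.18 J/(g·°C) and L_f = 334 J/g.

T_f ≈ 41.6 °C

Conservation of energy gives ΣQ = 0:
ice -7.129→0 °C: 163.8×2.09×7.129 = 2440.6
  latent heat to melt: 163.8×334 = 54709
  warm the meltwater: 684.68 T
  water: 3714.8(T − 64.66)
4399.4 T = 240197 − 57150 = 183047
T ≈ 41.61 °C. Since T > 0 °C, the all-ice-melts assumption holds.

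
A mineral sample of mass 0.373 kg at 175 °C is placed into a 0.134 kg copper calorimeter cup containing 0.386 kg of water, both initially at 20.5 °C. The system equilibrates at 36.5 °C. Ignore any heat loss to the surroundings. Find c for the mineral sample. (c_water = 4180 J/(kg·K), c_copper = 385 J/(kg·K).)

Taking heat into each body as positive, Σ m c ΔT = 0:
0.373·c·(36.5 − 175) + 0.386·4180·(36.5 − 20.5) + 0.134·385·(36.5 − 20.5) = 0
-51.66 c = -26641
c = -26641/-51.66 ≈ 515.7 J/(kg·K)

c ≈ 516 J/(kg·K)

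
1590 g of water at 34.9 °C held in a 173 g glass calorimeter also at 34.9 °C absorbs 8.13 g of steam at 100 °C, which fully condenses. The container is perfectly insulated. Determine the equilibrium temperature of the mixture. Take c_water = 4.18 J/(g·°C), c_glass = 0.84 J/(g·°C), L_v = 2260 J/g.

T_f ≈ 37.9 °C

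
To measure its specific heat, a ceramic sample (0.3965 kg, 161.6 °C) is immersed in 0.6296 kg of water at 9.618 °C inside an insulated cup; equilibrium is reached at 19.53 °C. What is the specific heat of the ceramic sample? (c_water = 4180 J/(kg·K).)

Net heat exchanged in the isolated system is zero:
0.3965·c·(19.53 − 161.6) + 0.6296·4180·(19.53 − 9.618) = 0
-56.33 c = -26086
c = -26086/-56.33 ≈ 463.1 J/(kg·K)

c ≈ 463 J/(kg·K)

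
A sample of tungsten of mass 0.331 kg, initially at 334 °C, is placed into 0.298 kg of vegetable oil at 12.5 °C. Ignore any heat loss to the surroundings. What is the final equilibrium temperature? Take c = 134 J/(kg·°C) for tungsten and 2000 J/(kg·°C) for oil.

T_f ≈ 34.8 °C

Heat lost by the tungsten equals heat gained by the oil:
0.331×134×(334 − T) = 0.298×2000×(T − 12.5)
44.35(334 − T) = 596(T − 12.5)
640.35 T = 22264  ⇒  T ≈ 34.77 °C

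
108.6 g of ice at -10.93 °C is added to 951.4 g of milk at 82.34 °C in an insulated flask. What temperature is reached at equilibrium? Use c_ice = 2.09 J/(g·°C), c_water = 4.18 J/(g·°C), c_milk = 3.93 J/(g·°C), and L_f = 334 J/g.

Let T be the final temperature. ΣQ_i = 0:
ice -10.93→0 °C: 108.6×2.09×10.93 = 2480.8
  fusion: m_ice L_f = 108.6×334 = 36272
  warm the meltwater: 453.95 T
  milk cools: 951.4×3.93×(T − 82.34) = 3739(T − 82.34)
4192.9 T = 307869 − 38753 = 269116
T ≈ 64.18 °C — above 0 °C, consistent with complete melting.

T_f ≈ 64.2 °C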